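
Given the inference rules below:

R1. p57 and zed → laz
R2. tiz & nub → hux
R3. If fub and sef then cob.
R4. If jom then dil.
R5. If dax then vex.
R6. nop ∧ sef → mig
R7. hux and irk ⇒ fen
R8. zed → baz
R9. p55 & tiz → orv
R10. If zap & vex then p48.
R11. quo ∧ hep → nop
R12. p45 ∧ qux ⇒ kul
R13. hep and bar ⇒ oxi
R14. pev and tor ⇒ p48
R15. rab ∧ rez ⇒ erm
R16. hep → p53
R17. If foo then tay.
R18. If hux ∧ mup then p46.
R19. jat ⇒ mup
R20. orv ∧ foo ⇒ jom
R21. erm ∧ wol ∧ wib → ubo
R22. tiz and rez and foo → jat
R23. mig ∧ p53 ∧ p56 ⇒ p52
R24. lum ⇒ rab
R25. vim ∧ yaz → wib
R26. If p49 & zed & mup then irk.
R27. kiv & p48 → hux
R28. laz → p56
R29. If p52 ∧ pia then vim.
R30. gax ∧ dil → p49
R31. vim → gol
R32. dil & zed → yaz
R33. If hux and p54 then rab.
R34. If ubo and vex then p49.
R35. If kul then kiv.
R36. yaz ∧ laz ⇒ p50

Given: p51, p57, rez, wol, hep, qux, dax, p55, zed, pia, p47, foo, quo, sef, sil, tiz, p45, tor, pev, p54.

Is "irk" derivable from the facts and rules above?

laz  (by R1: p57, zed)
vex  (by R5: dax)
orv  (by R9: p55, tiz)
nop  (by R11: quo, hep)
kul  (by R12: p45, qux)
p48  (by R14: pev, tor)
p53  (by R16: hep)
jom  (by R20: orv, foo)
jat  (by R22: tiz, rez, foo)
p56  (by R28: laz)
kiv  (by R35: kul)
dil  (by R4: jom)
mig  (by R6: nop, sef)
mup  (by R19: jat)
p52  (by R23: mig, p53, p56)
hux  (by R27: kiv, p48)
vim  (by R29: p52, pia)
yaz  (by R32: dil, zed)
rab  (by R33: hux, p54)
erm  (by R15: rab, rez)
wib  (by R25: vim, yaz)
ubo  (by R21: erm, wol, wib)
p49  (by R34: ubo, vex)
irk  (by R26: p49, zed, mup)

Yes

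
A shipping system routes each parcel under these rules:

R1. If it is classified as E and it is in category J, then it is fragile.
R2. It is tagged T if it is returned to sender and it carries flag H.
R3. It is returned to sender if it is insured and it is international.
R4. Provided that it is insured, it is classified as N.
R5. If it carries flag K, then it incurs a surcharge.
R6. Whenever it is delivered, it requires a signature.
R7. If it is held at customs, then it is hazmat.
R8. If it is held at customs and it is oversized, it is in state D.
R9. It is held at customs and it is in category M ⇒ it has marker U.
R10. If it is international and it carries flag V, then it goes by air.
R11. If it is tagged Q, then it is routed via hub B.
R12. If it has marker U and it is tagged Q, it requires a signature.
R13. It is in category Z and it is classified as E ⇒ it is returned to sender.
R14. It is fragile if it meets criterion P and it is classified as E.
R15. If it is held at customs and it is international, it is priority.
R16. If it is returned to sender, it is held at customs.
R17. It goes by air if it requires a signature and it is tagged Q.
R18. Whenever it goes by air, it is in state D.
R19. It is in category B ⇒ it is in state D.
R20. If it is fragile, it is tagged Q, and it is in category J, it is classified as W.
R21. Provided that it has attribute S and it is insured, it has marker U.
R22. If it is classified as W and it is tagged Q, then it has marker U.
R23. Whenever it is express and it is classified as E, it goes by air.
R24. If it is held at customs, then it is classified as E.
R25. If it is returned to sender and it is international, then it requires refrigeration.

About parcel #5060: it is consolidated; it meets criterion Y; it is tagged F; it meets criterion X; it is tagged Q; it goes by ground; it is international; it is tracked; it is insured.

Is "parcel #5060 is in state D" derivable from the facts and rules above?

No

Forward chaining from the given facts derives: is returned to sender, is classified as N, is routed via hub B, is held at customs, is classified as E, requires refrigeration, is hazmat, is priority.
Rules concluding "it is in state D": R8 needs "it is oversized"; R18 needs "it goes by air"; R19 needs "it is in category B" — none of these are established.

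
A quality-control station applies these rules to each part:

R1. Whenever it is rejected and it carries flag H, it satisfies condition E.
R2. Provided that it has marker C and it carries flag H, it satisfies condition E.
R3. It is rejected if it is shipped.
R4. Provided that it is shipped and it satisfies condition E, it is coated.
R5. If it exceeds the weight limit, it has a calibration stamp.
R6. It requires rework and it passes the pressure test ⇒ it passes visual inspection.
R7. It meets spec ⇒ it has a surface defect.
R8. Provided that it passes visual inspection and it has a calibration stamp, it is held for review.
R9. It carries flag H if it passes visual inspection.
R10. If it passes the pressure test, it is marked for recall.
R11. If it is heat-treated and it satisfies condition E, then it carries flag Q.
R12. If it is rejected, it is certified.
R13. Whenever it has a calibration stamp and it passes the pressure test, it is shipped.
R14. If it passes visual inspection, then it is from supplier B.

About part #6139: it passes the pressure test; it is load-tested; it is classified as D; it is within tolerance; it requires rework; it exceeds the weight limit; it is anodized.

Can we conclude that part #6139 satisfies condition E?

By R5 (it exceeds the weight limit): it has a calibration stamp.
By R6 (it requires rework, it passes the pressure test): it passes visual inspection.
By R9 (it passes visual inspection): it carries flag H.
By R13 (it has a calibration stamp, it passes the pressure test): it is shipped.
By R3 (it is shipped): it is rejected.
By R1 (it is rejected, it carries flag H): it satisfies condition E.

Yes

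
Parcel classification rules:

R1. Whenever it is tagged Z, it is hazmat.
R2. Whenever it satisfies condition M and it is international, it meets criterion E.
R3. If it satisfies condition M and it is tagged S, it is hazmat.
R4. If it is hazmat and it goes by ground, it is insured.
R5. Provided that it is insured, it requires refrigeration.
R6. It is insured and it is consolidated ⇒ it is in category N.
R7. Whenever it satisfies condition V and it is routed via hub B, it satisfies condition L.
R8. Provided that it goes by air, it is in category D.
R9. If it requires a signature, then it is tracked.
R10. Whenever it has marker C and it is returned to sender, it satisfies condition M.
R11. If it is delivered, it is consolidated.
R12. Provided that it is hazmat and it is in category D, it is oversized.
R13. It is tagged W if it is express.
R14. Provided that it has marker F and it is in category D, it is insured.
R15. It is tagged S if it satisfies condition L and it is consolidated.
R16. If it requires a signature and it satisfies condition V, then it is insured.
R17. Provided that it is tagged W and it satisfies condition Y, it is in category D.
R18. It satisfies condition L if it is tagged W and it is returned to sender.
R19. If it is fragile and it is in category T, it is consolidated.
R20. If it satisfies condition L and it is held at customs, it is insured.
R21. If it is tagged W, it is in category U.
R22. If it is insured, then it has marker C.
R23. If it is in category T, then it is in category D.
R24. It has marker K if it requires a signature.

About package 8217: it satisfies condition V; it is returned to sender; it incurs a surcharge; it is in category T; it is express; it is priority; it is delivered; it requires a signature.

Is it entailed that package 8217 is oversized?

Yes

By R11 (it is delivered): it is consolidated.
By R13 (it is express): it is tagged W.
By R16 (it requires a signature, it satisfies condition V): it is insured.
By R18 (it is tagged W, it is returned to sender): it satisfies condition L.
By R22 (it is insured): it has marker C.
By R23 (it is in category T): it is in category D.
By R10 (it has marker C, it is returned to sender): it satisfies condition M.
By R15 (it satisfies condition L, it is consolidated): it is tagged S.
By R3 (it satisfies condition M, it is tagged S): it is hazmat.
By R12 (it is hazmat, it is in category D): it is oversized.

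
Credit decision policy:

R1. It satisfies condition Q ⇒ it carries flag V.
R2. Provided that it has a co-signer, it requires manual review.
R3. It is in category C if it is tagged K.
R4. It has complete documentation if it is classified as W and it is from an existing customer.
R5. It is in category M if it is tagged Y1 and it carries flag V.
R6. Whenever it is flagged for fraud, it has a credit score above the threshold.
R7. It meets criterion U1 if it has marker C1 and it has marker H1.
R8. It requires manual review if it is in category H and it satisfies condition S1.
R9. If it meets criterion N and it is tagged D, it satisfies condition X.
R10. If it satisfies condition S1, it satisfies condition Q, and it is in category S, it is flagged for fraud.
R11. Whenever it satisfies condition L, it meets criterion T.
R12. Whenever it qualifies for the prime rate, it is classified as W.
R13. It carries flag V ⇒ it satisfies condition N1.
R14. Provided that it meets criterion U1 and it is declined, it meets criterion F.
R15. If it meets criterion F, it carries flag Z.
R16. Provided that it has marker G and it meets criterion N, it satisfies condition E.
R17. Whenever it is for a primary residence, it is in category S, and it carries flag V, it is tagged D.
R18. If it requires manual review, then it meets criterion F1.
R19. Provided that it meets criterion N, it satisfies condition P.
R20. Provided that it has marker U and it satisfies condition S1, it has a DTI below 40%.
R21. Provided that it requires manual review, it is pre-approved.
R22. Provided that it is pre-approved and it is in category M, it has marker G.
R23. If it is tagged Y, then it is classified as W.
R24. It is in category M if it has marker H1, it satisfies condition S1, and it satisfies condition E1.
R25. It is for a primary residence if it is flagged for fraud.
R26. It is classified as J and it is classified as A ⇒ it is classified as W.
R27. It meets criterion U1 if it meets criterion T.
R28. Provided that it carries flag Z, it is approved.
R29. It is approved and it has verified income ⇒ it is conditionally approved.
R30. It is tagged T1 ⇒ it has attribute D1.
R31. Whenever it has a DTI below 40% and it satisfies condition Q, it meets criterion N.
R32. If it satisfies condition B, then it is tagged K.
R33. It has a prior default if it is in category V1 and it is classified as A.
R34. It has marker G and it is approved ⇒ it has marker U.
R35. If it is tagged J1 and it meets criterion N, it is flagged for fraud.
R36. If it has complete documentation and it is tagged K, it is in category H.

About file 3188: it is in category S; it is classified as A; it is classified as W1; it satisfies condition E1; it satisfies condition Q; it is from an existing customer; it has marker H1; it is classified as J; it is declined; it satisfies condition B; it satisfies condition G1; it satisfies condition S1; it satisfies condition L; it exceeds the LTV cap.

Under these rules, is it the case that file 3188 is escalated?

No

Forward chaining from the given facts derives: carries flag V, is flagged for fraud, meets criterion T, satisfies condition N1, is in category M, is for a primary residence, is classified as W, meets criterion U1, is tagged K, is in category C, has complete documentation, has a credit score above the threshold, meets criterion F, carries flag Z, is tagged D, is approved, is in category H, requires manual review, meets criterion F1, is pre-approved, has marker G, has marker U, has a DTI below 40%, meets criterion N, satisfies condition X, satisfies condition E, satisfies condition P.
No rule has "it is escalated" as its conclusion, and it is not among the given facts.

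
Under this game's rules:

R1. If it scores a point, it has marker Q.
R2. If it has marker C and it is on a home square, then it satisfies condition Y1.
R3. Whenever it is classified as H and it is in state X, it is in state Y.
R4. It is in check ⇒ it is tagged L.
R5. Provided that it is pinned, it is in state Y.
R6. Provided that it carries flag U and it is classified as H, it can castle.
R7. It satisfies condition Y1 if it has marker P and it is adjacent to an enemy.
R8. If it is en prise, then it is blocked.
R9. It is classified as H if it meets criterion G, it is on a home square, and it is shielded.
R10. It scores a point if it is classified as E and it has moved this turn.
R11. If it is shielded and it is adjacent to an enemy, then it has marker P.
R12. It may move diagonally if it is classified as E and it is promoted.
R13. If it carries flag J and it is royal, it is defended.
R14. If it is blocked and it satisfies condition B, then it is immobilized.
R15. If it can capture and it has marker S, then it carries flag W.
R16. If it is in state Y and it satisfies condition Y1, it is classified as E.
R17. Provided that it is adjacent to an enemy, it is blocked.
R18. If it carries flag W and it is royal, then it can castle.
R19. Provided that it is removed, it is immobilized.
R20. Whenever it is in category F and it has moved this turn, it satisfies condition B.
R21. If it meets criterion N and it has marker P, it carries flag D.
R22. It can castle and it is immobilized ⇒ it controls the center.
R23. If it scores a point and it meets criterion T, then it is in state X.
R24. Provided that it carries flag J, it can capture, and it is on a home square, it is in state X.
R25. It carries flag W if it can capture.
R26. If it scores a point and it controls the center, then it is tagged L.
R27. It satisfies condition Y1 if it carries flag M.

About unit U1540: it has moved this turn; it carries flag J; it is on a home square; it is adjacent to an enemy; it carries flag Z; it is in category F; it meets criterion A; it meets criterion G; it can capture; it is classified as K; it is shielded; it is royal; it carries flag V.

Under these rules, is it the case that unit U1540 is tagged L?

By R9 (it meets criterion G, it is on a home square, it is shielded): it is classified as H.
By R11 (it is shielded, it is adjacent to an enemy): it has marker P.
By R17 (it is adjacent to an enemy): it is blocked.
By R20 (it is in category F, it has moved this turn): it satisfies condition B.
By R24 (it carries flag J, it can capture, it is on a home square): it is in state X.
By R25 (it can capture): it carries flag W.
By R3 (it is classified as H, it is in state X): it is in state Y.
By R7 (it has marker P, it is adjacent to an enemy): it satisfies condition Y1.
By R14 (it is blocked, it satisfies condition B): it is immobilized.
By R16 (it is in state Y, it satisfies condition Y1): it is classified as E.
By R18 (it carries flag W, it is royal): it can castle.
By R22 (it can castle, it is immobilized): it controls the center.
By R10 (it is classified as E, it has moved this turn): it scores a point.
By R26 (it scores a point, it controls the center): it is tagged L.

Yes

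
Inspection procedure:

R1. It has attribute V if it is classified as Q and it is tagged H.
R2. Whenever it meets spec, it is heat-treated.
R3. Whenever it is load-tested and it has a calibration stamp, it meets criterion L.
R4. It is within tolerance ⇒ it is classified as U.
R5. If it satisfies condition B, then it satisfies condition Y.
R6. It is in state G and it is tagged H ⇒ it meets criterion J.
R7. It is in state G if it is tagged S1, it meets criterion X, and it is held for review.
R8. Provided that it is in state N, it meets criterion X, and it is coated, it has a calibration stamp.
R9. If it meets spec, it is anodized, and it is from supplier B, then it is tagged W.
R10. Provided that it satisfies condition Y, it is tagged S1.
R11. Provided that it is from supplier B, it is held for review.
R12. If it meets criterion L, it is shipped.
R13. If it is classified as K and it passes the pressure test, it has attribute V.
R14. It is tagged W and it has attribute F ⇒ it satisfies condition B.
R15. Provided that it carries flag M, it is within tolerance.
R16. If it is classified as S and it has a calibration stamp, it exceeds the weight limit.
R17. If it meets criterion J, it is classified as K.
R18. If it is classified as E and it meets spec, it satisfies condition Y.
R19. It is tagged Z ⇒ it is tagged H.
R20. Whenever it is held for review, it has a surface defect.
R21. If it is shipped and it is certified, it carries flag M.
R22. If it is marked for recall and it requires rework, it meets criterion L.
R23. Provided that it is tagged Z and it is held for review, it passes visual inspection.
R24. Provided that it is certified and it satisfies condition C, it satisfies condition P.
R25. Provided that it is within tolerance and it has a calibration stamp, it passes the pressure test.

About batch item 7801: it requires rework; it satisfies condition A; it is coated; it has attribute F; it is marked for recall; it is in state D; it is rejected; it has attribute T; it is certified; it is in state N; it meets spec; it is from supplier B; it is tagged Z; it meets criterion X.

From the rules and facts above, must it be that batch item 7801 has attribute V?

Forward chaining from the given facts derives: is heat-treated, has a calibration stamp, is held for review, is tagged H, has a surface defect, meets criterion L, passes visual inspection, is shipped, carries flag M, is within tolerance, passes the pressure test, is classified as U.
Rules concluding "it has attribute V": R1 needs "it is classified as Q"; R13 needs "it is classified as K" — none of these are established.

No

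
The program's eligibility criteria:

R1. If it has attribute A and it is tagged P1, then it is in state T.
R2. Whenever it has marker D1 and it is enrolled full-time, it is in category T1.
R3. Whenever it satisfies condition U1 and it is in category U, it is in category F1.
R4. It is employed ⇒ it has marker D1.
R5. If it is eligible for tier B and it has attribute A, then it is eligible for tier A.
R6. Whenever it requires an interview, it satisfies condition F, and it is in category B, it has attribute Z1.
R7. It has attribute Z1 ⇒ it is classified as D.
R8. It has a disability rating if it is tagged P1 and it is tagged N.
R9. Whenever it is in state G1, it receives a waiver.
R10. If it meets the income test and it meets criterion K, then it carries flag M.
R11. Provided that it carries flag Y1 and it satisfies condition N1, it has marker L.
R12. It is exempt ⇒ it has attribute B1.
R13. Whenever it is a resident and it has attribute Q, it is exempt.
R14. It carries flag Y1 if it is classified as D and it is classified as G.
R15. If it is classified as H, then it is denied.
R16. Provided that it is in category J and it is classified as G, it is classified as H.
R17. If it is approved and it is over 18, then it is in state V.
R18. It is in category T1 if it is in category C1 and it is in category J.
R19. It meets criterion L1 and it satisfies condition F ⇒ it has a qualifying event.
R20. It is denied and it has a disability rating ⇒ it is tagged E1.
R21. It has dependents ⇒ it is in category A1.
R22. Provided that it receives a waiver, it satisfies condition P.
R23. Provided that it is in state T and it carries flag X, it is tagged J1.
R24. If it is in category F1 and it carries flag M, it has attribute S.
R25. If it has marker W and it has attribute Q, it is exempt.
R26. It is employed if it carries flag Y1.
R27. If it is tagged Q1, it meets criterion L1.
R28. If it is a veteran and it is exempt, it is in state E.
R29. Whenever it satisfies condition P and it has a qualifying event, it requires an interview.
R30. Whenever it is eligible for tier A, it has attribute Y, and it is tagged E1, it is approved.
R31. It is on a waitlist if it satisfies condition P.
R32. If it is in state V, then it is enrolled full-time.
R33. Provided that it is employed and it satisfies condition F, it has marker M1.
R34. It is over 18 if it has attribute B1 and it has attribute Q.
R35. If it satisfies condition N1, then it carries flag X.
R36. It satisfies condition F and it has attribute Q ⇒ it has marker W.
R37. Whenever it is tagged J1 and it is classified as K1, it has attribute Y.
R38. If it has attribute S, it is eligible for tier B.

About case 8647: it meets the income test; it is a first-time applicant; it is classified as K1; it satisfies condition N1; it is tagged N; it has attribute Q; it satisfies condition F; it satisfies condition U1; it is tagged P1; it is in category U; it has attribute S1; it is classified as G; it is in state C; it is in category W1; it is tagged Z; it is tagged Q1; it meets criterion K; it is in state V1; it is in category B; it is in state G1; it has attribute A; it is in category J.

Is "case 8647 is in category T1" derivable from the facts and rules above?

Yes

By R1 (it has attribute A, it is tagged P1): it is in state T.
By R3 (it satisfies condition U1, it is in category U): it is in category F1.
By R8 (it is tagged P1, it is tagged N): it has a disability rating.
By R9 (it is in state G1): it receives a waiver.
By R10 (it meets the income test, it meets criterion K): it carries flag M.
By R16 (it is in category J, it is classified as G): it is classified as H.
By R22 (it receives a waiver): it satisfies condition P.
By R24 (it is in category F1, it carries flag M): it has attribute S.
By R27 (it is tagged Q1): it meets criterion L1.
By R35 (it satisfies condition N1): it carries flag X.
By R36 (it satisfies condition F, it has attribute Q): it has marker W.
By R38 (it has attribute S): it is eligible for tier B.
By R5 (it is eligible for tier B, it has attribute A): it is eligible for tier A.
By R15 (it is classified as H): it is denied.
By R19 (it meets criterion L1, it satisfies condition F): it has a qualifying event.
By R20 (it is denied, it has a disability rating): it is tagged E1.
By R23 (it is in state T, it carries flag X): it is tagged J1.
By R25 (it has marker W, it has attribute Q): it is exempt.
By R29 (it satisfies condition P, it has a qualifying event): it requires an interview.
By R37 (it is tagged J1, it is classified as K1): it has attribute Y.
By R6 (it requires an interview, it satisfies condition F, it is in category B): it has attribute Z1.
By R7 (it has attribute Z1): it is classified as D.
By R12 (it is exempt): it has attribute B1.
By R14 (it is classified as D, it is classified as G): it carries flag Y1.
By R26 (it carries flag Y1): it is employed.
By R30 (it is eligible for tier A, it has attribute Y, it is tagged E1): it is approved.
By R34 (it has attribute B1, it has attribute Q): it is over 18.
By R4 (it is employed): it has marker D1.
By R17 (it is approved, it is over 18): it is in state V.
By R32 (it is in state V): it is enrolled full-time.
By R2 (it has marker D1, it is enrolled full-time): it is in category T1.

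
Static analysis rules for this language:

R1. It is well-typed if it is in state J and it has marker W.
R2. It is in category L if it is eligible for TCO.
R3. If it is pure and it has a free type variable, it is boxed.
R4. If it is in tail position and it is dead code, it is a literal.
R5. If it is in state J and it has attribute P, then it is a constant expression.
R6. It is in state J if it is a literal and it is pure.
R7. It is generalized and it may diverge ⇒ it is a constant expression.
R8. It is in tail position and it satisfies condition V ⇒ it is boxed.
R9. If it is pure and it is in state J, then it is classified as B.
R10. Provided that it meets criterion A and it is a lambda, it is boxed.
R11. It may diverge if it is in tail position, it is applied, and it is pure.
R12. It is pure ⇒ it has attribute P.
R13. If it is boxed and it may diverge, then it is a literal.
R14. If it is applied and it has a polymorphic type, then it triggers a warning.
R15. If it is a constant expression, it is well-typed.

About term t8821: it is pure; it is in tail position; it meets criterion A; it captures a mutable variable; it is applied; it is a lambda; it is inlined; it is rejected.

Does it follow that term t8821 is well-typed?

By R10 (it meets criterion A, it is a lambda): it is boxed.
By R11 (it is in tail position, it is applied, it is pure): it may diverge.
By R12 (it is pure): it has attribute P.
By R13 (it is boxed, it may diverge): it is a literal.
By R6 (it is a literal, it is pure): it is in state J.
By R5 (it is in state J, it has attribute P): it is a constant expression.
By R15 (it is a constant expression): it is well-typed.

Yes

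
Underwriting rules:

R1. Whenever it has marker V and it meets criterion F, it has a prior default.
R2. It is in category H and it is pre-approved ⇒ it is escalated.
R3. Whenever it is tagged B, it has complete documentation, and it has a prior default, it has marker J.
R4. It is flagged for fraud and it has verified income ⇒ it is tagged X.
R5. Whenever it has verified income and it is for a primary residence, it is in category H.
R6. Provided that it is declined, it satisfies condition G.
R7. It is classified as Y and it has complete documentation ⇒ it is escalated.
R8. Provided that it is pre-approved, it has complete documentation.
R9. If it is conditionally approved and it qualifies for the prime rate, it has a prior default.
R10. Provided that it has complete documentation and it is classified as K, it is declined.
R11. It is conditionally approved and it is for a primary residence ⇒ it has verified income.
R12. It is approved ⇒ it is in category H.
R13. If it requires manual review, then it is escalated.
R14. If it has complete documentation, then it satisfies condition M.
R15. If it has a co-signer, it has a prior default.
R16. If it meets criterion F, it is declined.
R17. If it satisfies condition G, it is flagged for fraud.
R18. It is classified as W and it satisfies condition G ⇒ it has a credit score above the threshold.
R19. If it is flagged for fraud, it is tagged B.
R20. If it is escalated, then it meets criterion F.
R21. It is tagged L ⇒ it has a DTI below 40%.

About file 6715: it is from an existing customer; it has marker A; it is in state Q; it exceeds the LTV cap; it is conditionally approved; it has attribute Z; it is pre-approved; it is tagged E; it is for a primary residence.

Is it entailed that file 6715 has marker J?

Forward chaining from the given facts derives: has complete documentation, has verified income, satisfies condition M, is in category H, is escalated, meets criterion F, is declined, satisfies condition G, is flagged for fraud, is tagged B, is tagged X.
The only rule concluding "it has marker J" is R3, which needs "it has a prior default"; that is never established.

No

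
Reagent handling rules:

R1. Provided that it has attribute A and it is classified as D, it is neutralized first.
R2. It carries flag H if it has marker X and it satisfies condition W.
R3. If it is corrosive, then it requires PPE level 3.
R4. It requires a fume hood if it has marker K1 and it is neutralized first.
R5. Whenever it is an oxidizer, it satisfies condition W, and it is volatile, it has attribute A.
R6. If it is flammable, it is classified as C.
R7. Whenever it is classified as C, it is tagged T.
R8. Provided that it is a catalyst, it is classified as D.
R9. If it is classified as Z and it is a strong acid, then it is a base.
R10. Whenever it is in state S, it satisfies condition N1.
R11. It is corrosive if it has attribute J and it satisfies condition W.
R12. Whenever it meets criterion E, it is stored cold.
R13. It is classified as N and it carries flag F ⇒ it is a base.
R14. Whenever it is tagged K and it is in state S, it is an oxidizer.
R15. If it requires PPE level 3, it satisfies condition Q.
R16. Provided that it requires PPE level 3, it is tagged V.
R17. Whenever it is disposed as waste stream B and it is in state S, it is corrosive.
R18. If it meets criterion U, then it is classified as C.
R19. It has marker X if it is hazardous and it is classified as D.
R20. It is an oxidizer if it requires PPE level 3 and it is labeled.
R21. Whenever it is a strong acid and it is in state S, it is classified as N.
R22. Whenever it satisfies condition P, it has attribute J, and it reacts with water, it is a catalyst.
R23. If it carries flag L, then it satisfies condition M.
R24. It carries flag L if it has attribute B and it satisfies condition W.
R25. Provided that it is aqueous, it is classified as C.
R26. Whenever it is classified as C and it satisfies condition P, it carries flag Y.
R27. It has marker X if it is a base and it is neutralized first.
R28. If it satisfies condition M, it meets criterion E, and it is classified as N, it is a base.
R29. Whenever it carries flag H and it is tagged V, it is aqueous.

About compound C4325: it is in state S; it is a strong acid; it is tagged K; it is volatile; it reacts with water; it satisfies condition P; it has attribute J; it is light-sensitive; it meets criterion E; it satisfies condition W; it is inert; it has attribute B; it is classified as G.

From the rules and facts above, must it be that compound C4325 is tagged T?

Yes

By R11 (it has attribute J, it satisfies condition W): it is corrosive.
By R14 (it is tagged K, it is in state S): it is an oxidizer.
By R21 (it is a strong acid, it is in state S): it is classified as N.
By R22 (it satisfies condition P, it has attribute J, it reacts with water): it is a catalyst.
By R24 (it has attribute B, it satisfies condition W): it carries flag L.
By R3 (it is corrosive): it requires PPE level 3.
By R5 (it is an oxidizer, it satisfies condition W, it is volatile): it has attribute A.
By R8 (it is a catalyst): it is classified as D.
By R16 (it requires PPE level 3): it is tagged V.
By R23 (it carries flag L): it satisfies condition M.
By R28 (it satisfies condition M, it meets criterion E, it is classified as N): it is a base.
By R1 (it has attribute A, it is classified as D): it is neutralized first.
By R27 (it is a base, it is neutralized first): it has marker X.
By R2 (it has marker X, it satisfies condition W): it carries flag H.
By R29 (it carries flag H, it is tagged V): it is aqueous.
By R25 (it is aqueous): it is classified as C.
By R7 (it is classified as C): it is tagged T.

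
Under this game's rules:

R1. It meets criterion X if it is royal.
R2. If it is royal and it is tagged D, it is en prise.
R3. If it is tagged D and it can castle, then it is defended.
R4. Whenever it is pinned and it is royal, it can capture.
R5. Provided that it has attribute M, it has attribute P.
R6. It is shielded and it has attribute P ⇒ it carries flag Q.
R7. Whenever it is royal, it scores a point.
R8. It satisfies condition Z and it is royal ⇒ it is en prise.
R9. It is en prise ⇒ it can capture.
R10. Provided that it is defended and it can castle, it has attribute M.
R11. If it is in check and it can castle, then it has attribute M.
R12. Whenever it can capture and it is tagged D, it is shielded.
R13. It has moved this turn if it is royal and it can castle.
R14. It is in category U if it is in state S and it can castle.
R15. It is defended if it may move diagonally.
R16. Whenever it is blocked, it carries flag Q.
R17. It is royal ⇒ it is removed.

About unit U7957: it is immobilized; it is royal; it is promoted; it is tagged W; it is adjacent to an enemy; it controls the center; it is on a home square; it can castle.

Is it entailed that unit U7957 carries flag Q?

Forward chaining from the given facts derives: meets criterion X, scores a point, has moved this turn, is removed.
Rules concluding "it carries flag Q": R6 needs "it is shielded"; R16 needs "it is blocked" — none of these are established.

No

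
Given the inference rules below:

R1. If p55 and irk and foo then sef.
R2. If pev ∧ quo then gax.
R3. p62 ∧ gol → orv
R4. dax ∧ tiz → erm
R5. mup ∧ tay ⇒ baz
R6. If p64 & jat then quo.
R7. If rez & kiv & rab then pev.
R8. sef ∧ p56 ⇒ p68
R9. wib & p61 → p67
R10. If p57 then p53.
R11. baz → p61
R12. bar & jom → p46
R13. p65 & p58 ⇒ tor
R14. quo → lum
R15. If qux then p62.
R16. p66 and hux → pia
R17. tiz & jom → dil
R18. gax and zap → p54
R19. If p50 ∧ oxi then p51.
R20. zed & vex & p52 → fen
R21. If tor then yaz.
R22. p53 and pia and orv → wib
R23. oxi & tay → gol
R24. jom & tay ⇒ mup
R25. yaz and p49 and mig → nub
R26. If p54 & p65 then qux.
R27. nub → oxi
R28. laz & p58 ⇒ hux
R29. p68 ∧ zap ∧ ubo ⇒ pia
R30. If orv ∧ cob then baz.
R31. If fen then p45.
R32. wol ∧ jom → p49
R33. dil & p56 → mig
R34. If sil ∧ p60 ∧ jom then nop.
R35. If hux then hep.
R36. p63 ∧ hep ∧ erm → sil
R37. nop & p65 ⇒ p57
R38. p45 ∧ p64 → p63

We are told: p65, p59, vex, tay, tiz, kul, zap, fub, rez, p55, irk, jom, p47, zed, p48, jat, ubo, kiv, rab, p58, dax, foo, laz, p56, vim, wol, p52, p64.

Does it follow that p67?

Forward chaining from the given facts derives: sef, erm, quo, pev, p68, tor, lum, dil, fen, yaz, mup, hux, pia, p45, p49, mig, hep, p63, gax, baz, p61, p54, nub, qux, oxi, sil, p62, gol, orv.
The only rule concluding p67 is R9, which needs wib; that is never established.

No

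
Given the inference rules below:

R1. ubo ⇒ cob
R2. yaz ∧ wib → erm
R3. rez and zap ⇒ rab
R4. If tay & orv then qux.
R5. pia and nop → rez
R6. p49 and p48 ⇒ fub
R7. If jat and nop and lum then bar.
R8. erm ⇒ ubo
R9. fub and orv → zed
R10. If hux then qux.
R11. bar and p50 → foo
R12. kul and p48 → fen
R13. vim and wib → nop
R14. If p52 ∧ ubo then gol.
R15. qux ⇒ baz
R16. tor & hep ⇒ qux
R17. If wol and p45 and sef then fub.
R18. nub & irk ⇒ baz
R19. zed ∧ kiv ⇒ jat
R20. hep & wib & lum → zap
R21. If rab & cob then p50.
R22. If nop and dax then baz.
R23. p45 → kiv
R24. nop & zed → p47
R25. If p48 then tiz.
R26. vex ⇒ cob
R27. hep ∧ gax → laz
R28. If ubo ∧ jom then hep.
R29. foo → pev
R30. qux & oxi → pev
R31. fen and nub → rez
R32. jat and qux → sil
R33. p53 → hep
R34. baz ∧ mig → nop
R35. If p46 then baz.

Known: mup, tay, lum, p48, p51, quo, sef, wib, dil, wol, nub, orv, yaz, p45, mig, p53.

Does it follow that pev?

Forward chaining from the given facts derives: erm, qux, ubo, baz, fub, kiv, tiz, hep, nop, cob, zed, jat, zap, p47, sil, bar.
Rules concluding pev: R29 needs foo; R30 needs oxi — none of these are established.

No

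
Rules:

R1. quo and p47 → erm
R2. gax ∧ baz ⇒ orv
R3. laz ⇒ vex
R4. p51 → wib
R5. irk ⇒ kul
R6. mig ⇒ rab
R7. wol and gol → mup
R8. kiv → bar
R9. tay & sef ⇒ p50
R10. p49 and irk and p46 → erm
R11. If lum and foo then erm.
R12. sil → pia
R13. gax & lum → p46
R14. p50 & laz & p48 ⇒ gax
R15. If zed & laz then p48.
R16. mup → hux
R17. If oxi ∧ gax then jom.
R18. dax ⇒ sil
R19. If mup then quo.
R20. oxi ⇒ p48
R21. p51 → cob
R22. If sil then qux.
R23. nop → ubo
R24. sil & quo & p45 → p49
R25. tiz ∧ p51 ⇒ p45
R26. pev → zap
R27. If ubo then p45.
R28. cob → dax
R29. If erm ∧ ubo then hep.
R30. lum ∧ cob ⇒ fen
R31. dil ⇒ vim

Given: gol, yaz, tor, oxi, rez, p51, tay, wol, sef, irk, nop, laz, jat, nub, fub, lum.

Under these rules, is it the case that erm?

Yes

mup  (by R7: wol, gol)
p50  (by R9: tay, sef)
quo  (by R19: mup)
p48  (by R20: oxi)
cob  (by R21: p51)
ubo  (by R23: nop)
p45  (by R27: ubo)
dax  (by R28: cob)
gax  (by R14: p50, laz, p48)
sil  (by R18: dax)
p49  (by R24: sil, quo, p45)
p46  (by R13: gax, lum)
erm  (by R10: p49, irk, p46)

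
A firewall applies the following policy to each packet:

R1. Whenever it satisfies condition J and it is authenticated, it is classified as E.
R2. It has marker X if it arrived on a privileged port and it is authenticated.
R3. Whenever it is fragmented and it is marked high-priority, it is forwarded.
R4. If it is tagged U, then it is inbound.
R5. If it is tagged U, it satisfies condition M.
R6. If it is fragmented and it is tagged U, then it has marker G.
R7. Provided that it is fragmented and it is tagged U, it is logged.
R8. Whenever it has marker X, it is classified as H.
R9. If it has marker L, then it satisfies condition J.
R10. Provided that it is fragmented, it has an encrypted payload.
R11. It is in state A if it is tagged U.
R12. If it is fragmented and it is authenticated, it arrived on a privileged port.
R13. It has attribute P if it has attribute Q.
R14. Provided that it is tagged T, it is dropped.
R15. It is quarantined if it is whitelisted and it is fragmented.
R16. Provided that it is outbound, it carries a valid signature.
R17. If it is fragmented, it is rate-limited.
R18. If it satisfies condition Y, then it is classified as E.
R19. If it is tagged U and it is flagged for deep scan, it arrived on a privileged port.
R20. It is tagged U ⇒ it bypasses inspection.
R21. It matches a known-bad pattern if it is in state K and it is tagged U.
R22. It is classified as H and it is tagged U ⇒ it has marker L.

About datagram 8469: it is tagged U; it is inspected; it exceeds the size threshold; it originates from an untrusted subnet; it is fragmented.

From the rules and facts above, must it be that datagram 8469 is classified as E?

No

Forward chaining from the given facts derives: is inbound, satisfies condition M, has marker G, is logged, has an encrypted payload, is in state A, is rate-limited, bypasses inspection.
Rules concluding "it is classified as E": R1 needs "it satisfies condition J"; R18 needs "it satisfies condition Y" — none of these are established.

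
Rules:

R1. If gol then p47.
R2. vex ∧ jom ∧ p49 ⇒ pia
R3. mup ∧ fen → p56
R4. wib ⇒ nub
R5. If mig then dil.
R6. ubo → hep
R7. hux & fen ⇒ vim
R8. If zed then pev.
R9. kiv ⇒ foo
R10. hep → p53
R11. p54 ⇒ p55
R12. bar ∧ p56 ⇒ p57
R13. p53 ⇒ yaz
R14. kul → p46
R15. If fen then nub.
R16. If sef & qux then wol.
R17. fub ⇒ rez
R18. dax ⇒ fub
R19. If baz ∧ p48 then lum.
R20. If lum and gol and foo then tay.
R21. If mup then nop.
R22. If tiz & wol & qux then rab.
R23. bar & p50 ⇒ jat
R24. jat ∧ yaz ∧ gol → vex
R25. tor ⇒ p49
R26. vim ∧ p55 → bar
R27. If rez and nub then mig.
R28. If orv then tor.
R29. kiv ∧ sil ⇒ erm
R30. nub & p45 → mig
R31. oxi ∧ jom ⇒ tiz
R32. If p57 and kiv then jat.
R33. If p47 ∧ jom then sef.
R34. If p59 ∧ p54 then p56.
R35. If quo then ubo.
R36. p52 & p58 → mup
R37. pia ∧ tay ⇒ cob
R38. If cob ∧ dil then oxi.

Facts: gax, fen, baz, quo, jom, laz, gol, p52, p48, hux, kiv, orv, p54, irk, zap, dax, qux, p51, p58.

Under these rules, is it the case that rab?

Yes

p47  (by R1: gol)
vim  (by R7: hux, fen)
foo  (by R9: kiv)
p55  (by R11: p54)
nub  (by R15: fen)
fub  (by R18: dax)
lum  (by R19: baz, p48)
tay  (by R20: lum, gol, foo)
bar  (by R26: vim, p55)
tor  (by R28: orv)
sef  (by R33: p47, jom)
ubo  (by R35: quo)
mup  (by R36: p52, p58)
p56  (by R3: mup, fen)
hep  (by R6: ubo)
p53  (by R10: hep)
p57  (by R12: bar, p56)
yaz  (by R13: p53)
wol  (by R16: sef, qux)
rez  (by R17: fub)
p49  (by R25: tor)
mig  (by R27: rez, nub)
jat  (by R32: p57, kiv)
dil  (by R5: mig)
vex  (by R24: jat, yaz, gol)
pia  (by R2: vex, jom, p49)
cob  (by R37: pia, tay)
oxi  (by R38: cob, dil)
tiz  (by R31: oxi, jom)
rab  (by R22: tiz, wol, qux)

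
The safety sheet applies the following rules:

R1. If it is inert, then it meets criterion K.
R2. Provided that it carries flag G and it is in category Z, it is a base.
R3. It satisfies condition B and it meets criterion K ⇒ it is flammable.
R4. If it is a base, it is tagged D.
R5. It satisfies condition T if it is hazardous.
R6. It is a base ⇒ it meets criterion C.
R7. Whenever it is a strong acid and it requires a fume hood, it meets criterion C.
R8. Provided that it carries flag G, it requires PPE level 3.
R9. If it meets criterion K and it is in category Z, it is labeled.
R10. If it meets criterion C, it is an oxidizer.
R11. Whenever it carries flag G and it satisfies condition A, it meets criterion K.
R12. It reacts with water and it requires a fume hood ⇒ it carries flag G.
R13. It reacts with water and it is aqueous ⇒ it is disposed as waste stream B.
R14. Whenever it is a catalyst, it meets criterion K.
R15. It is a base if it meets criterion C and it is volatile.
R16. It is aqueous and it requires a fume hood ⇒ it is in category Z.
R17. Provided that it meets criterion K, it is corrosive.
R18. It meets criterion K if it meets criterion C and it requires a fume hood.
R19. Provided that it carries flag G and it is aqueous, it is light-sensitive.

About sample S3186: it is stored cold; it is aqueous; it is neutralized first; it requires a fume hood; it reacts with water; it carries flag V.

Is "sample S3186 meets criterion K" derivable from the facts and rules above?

By R12 (it reacts with water, it requires a fume hood): it carries flag G.
By R16 (it is aqueous, it requires a fume hood): it is in category Z.
By R2 (it carries flag G, it is in category Z): it is a base.
By R6 (it is a base): it meets criterion C.
By R18 (it meets criterion C, it requires a fume hood): it meets criterion K.

Yes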